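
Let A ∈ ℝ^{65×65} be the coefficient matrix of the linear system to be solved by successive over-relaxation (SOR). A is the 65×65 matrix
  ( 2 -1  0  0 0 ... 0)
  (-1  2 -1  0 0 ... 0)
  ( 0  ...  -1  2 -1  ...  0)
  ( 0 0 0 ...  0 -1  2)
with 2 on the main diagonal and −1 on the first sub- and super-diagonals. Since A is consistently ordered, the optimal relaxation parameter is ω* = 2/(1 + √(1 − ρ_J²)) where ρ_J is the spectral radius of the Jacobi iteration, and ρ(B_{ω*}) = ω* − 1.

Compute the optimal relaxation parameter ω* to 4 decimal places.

ω* = 1.9092

n=65: λ(B_J) = 1 − λ(A)/2 = cos(kπ/66); k=1 gives ρ_J = 0.9989.
root = sin(π/66) = 0.04758  (since 1−cos² = sin²).
So ω* = 2/1.04758 = 1.9092 (Young).
ρ(B_{ω*}) = ω*−1 = 0.9092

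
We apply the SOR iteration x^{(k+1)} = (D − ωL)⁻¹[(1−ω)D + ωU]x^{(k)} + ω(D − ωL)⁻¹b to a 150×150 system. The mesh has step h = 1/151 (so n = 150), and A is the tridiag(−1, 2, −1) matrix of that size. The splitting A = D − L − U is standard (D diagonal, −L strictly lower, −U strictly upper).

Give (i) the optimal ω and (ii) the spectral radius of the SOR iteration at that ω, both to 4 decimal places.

spectrum of D⁻¹(L+U) = {cos(kπ/151) : 1≤k≤150}; ρ_J = cos(π/151) = 0.9998.
1 − cos²(π/151) = sin²(π/151) ⇒ √(1−ρ_J²) = sin(π/151) = 0.02080.
ω* = 2/(1+0.02080) = 1.9592
and ρ(B_{ω*}) = 1.9592 − 1 = 0.9592.

ω* = 1.9592, ρ_SOR = 0.9592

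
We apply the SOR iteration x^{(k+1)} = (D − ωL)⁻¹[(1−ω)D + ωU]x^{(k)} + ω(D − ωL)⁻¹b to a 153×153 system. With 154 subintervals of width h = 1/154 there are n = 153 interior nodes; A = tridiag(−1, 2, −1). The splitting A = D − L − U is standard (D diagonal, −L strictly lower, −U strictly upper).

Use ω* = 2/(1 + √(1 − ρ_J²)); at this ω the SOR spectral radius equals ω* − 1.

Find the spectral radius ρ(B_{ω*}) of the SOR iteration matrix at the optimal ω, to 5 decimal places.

½·tridiag(1,0,1) at n=153: λ_k = cos(kπ/154); max |λ| at k=1 ⇒ ρ_J = cos(π/154) ≈ 0.99979.
√(1−ρ_J²) simplifies to sin(π/154) = 0.020399.
[ω*] 2 ÷ (1 + 0.020399) = 2 ÷ 1.020399 = 1.96002.
ρ_SOR = ω* − 1 ≈ 0.96002.

ρ_SOR = 0.96002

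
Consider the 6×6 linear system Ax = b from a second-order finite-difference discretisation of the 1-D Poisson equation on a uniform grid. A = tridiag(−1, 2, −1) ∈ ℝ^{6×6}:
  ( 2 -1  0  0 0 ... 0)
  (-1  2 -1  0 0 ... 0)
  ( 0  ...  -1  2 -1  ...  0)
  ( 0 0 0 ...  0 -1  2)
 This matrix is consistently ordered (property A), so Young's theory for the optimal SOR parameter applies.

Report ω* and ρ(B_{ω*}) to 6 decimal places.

n=6: λ(B_J) = 1 − λ(A)/2 = cos(kπ/7); k=1 gives ρ_J = 0.900969.
1 − cos²(π/7) = sin²(π/7) ⇒ √(1−ρ_J²) = sin(π/7) = 0.4338837.
ω* = 2 / (1 + 0.4338837) = 2 / 1.4338837 ≈ 1.394813.
and ρ(B_{ω*}) = 1.394813 − 1 = 0.394813.

ω* = 1.394813, ρ_SOR = 0.394813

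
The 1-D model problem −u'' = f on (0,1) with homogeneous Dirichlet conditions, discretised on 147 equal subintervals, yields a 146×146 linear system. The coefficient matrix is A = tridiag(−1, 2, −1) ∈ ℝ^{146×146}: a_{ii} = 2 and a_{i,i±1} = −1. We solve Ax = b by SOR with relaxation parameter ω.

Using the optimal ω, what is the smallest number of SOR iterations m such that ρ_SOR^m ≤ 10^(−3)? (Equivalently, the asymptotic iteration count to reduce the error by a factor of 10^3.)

With n=146, ρ(Jacobi) = cos(π/147) = 0.9997716.
1 − cos²(π/147) = sin²(π/147) ⇒ √(1−ρ_J²) = sin(π/147) = 0.0213698.
ω* = 2/(1+0.0213698) = 1.9581546
and ρ(B_{ω*}) = 1.9581546 − 1 = 0.9581546.
(0.9581546)^m ≤ 10^{−3}  ⇒  m·ln(0.9581546) ≤ −3·ln10  ⇒  m ≥ 161.600  ⇒  m = 162

m = 162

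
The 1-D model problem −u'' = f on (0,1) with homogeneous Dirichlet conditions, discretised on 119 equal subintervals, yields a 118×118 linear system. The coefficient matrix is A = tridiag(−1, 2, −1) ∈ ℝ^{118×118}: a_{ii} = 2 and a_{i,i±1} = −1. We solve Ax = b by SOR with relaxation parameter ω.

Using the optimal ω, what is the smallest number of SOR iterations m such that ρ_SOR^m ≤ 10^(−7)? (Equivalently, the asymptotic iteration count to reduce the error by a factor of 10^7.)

n=118: λ(B_J) = 1 − λ(A)/2 = cos(kπ/119); k=1 gives ρ_J = 0.9996515.
√(1−ρ_J²) = |sin(π/119)| = 0.0263969
Young: ω* = 2/(1+√(1−ρ_J²)) = 2/(1+0.0263969) = 2/1.0263969 = 1.9485640.
ρ_SOR = ω* − 1 = 1.9485640 − 1 = 0.9485640.
Need (0.9485640)^m ≤ 10^(−7): m ≥ 7·ln10/|ln 0.9485640| = 16.1181/0.052806 = 305.232 ⇒ m = 306.

m = 306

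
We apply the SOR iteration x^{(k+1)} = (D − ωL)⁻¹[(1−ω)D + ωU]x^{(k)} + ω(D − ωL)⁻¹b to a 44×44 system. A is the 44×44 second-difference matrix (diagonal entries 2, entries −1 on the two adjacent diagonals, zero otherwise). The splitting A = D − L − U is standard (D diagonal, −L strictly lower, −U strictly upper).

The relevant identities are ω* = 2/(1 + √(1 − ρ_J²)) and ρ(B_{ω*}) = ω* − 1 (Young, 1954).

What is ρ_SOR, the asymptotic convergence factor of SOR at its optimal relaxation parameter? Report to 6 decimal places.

½·tridiag(1,0,1) at n=44: λ_k = cos(kπ/45); max |λ| at k=1 ⇒ ρ_J = cos(π/45) ≈ 0.997564.
√(1−ρ_J²) = |sin(π/45)| = 0.0697565
Then 2/(1+√(1−ρ_J²)) = 2/(1+0.0697565); ω* = 2/1.0697565 = 1.869584.
ρ_SOR = ω* − 1 = 1.869584 − 1 = 0.869584.

ρ_SOR = 0.869584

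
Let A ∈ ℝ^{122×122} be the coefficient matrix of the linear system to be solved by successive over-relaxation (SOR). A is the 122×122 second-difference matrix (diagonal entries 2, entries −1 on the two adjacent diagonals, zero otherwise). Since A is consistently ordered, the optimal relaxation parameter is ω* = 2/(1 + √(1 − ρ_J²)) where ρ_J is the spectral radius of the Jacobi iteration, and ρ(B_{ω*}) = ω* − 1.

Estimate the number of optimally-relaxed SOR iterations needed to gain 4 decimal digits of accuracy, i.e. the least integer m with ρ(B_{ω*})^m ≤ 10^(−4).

[ρ_J] n=122: ρ(B_J) = cos(π/(n+1)) = cos(π/123) = 0.9996738.
√(1−ρ_J²) simplifies to sin(π/123) = 0.0255386.
ω* = 2/(1 + 0.0255386) = 2/1.0255386 = 1.9501948.
[ρ_SOR] ω* − 1 = 0.9501948.
Need (0.9501948)^m ≤ 10^(−4): m ≥ 4·ln10/|ln 0.9501948| = 9.21034/0.0510883 = 180.283 ⇒ m = 181.

m = 181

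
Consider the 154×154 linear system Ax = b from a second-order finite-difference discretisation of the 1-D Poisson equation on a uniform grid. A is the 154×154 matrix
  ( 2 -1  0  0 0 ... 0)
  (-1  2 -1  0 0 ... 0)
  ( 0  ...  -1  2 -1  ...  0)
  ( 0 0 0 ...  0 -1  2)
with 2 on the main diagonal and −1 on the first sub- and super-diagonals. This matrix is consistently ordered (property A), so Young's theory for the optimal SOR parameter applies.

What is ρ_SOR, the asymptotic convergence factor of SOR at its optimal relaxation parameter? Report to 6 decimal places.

ρ_SOR = 0.960271

½·tridiag(1,0,1) at n=154: λ_k = cos(kπ/155); max |λ| at k=1 ⇒ ρ_J = cos(π/155) ≈ 0.999795.
root = sin(π/155) = 0.0202670  (since 1−cos² = sin²).
So ω* = 2/1.0202670 = 1.960271 (Young).
At ω = 1.960271 every |λ(B_ω)| = ω−1, so ρ_SOR = 0.960271.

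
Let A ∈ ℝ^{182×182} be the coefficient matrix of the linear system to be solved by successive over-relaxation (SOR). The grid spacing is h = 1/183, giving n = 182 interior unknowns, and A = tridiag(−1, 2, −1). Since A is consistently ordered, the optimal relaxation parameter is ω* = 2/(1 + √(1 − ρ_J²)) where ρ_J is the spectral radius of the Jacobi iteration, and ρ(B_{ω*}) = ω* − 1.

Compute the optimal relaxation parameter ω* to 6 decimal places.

ω* = 1.966247

B_J for the 182×182 system has eigenvalues cos(kπ/183); ρ_J = cos(π/183) = 0.999853.
√(1−ρ_J²) simplifies to sin(π/183) = 0.0171663.
Then 2/(1+√(1−ρ_J²)) = 2/(1+0.0171663); ω* = 2/1.0171663 = 1.966247.
[ρ_SOR] ω* − 1 = 0.966247.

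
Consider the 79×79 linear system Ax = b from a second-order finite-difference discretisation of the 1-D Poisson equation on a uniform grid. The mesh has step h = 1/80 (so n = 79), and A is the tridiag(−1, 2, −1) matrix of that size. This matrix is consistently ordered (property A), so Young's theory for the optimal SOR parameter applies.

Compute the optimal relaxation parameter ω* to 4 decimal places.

ω* = 1.9244

With n=79, ρ(Jacobi) = cos(π/80) = 0.9992.
√(1−ρ_J²) simplifies to sin(π/80) = 0.03926.
So ω* = 2/1.03926 = 1.9244 (Young).
and ρ(B_{ω*}) = 1.9244 − 1 = 0.9244.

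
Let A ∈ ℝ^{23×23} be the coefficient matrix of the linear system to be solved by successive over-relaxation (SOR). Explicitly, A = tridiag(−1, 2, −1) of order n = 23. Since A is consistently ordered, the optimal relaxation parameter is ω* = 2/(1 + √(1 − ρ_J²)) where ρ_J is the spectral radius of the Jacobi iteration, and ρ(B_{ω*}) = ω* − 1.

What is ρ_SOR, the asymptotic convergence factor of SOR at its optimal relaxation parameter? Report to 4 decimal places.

ρ_J = max_k |cos(kπ/24)| = cos(π/24) = 0.9914
√(1−ρ_J²) = |sin(π/24)| = 0.13053
[ω*] 2 ÷ (1 + 0.13053) = 2 ÷ 1.13053 = 1.7691.
At ω = 1.7691 every |λ(B_ω)| = ω−1, so ρ_SOR = 0.7691.

ρ_SOR = 0.7691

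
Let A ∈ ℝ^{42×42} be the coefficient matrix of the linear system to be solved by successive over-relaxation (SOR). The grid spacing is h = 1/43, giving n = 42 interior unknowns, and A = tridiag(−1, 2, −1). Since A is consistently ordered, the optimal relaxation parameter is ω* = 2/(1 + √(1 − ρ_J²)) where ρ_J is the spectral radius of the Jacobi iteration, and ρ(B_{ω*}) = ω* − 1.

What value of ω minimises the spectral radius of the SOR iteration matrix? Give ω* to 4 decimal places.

spectrum of D⁻¹(L+U) = {cos(kπ/43) : 1≤k≤42}; ρ_J = cos(π/43) = 0.9973.
√(1−ρ_J²) simplifies to sin(π/43) = 0.07300.
ω* = 2/(1+0.07300) = 1.8639
Hence ρ(B_{ω*}) = 1.8639 − 1 = 0.8639.

ω* = 1.8639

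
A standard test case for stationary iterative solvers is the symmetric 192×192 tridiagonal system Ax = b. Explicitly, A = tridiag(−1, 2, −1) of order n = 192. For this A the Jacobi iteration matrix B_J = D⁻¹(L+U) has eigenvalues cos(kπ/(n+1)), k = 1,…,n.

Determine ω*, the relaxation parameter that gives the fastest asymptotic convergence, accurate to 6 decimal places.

½·tridiag(1,0,1) at n=192: λ_k = cos(kπ/193); max |λ| at k=1 ⇒ ρ_J = cos(π/193) ≈ 0.999868.
root = sin(π/193) = 0.0162770  (since 1−cos² = sin²).
ω* = 2/(1 + 0.0162770) = 2/1.0162770 = 1.967967.
ρ_SOR = ω* − 1 = 1.967967 − 1 = 0.967967.

ω* = 1.967967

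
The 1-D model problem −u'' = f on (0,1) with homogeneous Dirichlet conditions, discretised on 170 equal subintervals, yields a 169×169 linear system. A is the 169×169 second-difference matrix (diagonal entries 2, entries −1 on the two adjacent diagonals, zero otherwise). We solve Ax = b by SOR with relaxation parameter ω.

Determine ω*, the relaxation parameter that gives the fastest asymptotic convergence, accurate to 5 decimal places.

½·tridiag(1,0,1) at n=169: λ_k = cos(kπ/170); max |λ| at k=1 ⇒ ρ_J = cos(π/170) ≈ 0.99983.
1 − cos²(π/170) = sin²(π/170) ⇒ √(1−ρ_J²) = sin(π/170) = 0.018479.
Young: ω* = 2/(1+√(1−ρ_J²)) = 2/(1+0.018479) = 2/1.018479 = 1.96371.
ρ_SOR = ω* − 1 = 1.96371 − 1 = 0.96371.

ω* = 1.96371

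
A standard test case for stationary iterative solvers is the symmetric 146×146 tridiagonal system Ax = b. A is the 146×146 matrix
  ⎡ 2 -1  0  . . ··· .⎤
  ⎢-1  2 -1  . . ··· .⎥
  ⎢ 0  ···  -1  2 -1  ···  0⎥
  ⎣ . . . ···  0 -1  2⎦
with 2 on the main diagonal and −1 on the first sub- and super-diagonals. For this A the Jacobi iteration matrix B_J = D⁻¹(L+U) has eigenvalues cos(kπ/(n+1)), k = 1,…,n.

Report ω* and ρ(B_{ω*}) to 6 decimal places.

ω* = 1.958155, ρ_SOR = 0.958155

½·tridiag(1,0,1) at n=146: λ_k = cos(kπ/147); max |λ| at k=1 ⇒ ρ_J = cos(π/147) ≈ 0.999772.
√(1−ρ_J²) simplifies to sin(π/147) = 0.0213698.
Young: ω* = 2/(1+√(1−ρ_J²)) = 2/(1+0.0213698) = 2/1.0213698 = 1.958155.
ρ_SOR = ω* − 1 ≈ 0.958155.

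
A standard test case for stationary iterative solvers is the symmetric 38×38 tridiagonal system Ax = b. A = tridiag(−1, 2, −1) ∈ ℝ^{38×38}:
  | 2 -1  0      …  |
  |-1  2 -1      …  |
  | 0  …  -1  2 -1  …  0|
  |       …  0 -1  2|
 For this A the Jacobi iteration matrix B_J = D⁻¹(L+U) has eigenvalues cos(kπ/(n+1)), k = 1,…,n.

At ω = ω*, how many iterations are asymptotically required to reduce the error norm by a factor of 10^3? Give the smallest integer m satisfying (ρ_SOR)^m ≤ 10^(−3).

[ρ_J] n=38: ρ(B_J) = cos(π/(n+1)) = cos(π/39) = 0.9967573.
√(1 − cos²(π/39)) = sin(π/39) ≈ 0.0804666.
Then 2/(1+√(1−ρ_J²)) = 2/(1+0.0804666); ω* = 2/1.0804666 = 1.8510521.
Hence ρ(B_{ω*}) = 1.8510521 − 1 = 0.8510521.
Need (0.8510521)^m ≤ 10^(−3): m ≥ 3·ln10/|ln 0.8510521| = 6.90776/0.161282 = 42.830 ⇒ m = 43.

m = 43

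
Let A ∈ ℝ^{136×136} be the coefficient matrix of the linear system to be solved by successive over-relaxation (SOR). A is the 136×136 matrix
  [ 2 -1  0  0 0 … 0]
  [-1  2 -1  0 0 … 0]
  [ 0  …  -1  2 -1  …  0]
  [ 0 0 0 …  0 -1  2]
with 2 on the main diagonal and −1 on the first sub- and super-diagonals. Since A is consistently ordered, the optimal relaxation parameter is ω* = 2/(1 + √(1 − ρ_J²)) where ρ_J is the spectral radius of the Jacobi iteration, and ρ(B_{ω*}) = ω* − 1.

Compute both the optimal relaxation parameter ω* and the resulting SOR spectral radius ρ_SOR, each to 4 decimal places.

With n=136, ρ(Jacobi) = cos(π/137) = 0.9997.
root = sin(π/137) = 0.02293  (since 1−cos² = sin²).
Then 2/(1+√(1−ρ_J²)) = 2/(1+0.02293); ω* = 2/1.02293 = 1.9552.
Hence ρ(B_{ω*}) = 1.9552 − 1 = 0.9552.

ω* = 1.9552, ρ_SOR = 0.9552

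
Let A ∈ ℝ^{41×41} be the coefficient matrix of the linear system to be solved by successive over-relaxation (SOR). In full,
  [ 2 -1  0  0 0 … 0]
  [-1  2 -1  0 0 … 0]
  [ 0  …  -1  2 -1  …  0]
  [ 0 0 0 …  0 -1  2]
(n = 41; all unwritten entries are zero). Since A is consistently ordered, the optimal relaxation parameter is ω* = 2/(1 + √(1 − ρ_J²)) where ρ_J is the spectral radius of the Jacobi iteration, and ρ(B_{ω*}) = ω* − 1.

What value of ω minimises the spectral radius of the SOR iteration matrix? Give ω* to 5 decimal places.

ω* = 1.86093

[ρ_J] n=41: ρ(B_J) = cos(π/(n+1)) = cos(π/42) = 0.99720.
√(1−ρ_J²) = |sin(π/42)| = 0.074730
Then 2/(1+√(1−ρ_J²)) = 2/(1+0.074730); ω* = 2/1.074730 = 1.86093.
ρ_SOR = ω* − 1 = 1.86093 − 1 = 0.86093.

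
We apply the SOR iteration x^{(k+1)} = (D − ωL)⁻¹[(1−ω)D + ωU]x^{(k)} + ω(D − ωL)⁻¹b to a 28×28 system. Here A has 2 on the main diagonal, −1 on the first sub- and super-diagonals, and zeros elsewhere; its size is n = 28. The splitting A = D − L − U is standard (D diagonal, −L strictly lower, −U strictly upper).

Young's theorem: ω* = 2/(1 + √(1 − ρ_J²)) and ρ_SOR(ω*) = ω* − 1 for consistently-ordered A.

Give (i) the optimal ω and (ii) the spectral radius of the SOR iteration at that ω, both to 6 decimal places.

ω* = 1.804860, ρ_SOR = 0.804860

[ρ_J] n=28: ρ(B_J) = cos(π/(n+1)) = cos(π/29) = 0.994138.
√(1−ρ_J²) simplifies to sin(π/29) = 0.1081190.
Then 2/(1+√(1−ρ_J²)) = 2/(1+0.1081190); ω* = 2/1.1081190 = 1.804860.
ρ_SOR = ω* − 1 = 1.804860 − 1 = 0.804860.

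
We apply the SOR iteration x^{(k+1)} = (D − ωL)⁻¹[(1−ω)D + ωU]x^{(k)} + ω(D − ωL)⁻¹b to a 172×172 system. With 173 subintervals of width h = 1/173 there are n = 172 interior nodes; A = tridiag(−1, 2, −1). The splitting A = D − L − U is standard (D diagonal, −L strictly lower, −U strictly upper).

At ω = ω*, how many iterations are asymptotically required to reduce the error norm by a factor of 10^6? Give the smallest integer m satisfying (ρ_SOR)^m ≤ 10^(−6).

m = 381

ρ_J = max_k |cos(kπ/173)| = cos(π/173) = 0.9998351
√(1−ρ_J²) = |sin(π/173)| = 0.0181585
ω* = 2 / (1 + 0.0181585) = 2 / 1.0181585 ≈ 1.9643307.
ρ_SOR = ω* − 1 = 1.9643307 − 1 = 0.9643307.
Need (0.9643307)^m ≤ 10^(−6): m ≥ 6·ln10/|ln 0.9643307| = 13.8155/0.036321 = 380.372 ⇒ m = 381.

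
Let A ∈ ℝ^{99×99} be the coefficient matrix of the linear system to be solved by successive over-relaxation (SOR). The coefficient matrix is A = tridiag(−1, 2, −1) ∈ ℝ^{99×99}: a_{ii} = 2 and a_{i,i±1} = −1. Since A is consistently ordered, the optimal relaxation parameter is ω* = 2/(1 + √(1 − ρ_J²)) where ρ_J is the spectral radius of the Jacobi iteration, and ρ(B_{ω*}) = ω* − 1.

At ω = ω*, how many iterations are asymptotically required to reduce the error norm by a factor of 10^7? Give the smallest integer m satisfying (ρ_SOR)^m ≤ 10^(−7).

m = 257

n=99: λ(B_J) = 1 − λ(A)/2 = cos(kπ/100); k=1 gives ρ_J = 0.9995066.
root = sin(π/100) = 0.0314108  (since 1−cos² = sin²).
[ω*] 2 ÷ (1 + 0.0314108) = 2 ÷ 1.0314108 = 1.9390916.
At ω = 1.9390916 every |λ(B_ω)| = ω−1, so ρ_SOR = 0.9390916.
For 7 digits: m = 7·ln10 / (−ln 0.9390916) = 16.1181/0.0628423 = 256.485; round up → m = 257.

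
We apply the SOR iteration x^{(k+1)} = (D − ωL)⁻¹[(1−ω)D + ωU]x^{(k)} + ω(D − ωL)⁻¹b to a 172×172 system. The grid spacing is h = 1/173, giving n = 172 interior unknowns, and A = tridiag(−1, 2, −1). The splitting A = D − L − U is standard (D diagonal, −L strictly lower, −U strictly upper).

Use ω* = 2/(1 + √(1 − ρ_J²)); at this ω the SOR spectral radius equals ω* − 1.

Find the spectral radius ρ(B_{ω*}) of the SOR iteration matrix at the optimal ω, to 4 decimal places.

ρ_J = max_k |cos(kπ/173)| = cos(π/173) = 0.9998
1 − cos²(π/173) = sin²(π/173) ⇒ √(1−ρ_J²) = sin(π/173) = 0.01816.
ω* = 2/(1+0.01816) = 1.9643
ρ(B_{ω*}) = ω*−1 = 0.9643

ρ_SOR = 0.9643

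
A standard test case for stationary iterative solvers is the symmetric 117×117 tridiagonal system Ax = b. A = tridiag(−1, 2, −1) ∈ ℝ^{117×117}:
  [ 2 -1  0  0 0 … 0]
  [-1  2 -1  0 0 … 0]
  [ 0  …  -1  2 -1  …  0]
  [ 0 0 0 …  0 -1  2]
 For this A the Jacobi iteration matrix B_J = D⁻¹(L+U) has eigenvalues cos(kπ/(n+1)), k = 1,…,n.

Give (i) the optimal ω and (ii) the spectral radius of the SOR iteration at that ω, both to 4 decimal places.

B_J for the 117×117 system has eigenvalues cos(kπ/118); ρ_J = cos(π/118) = 0.9996.
√(1−ρ_J²) simplifies to sin(π/118) = 0.02662.
ω* = 2 / (1 + 0.02662) = 2 / 1.02662 ≈ 1.9481.
and ρ(B_{ω*}) = 1.9481 − 1 = 0.9481.

ω* = 1.9481, ρ_SOR = 0.9481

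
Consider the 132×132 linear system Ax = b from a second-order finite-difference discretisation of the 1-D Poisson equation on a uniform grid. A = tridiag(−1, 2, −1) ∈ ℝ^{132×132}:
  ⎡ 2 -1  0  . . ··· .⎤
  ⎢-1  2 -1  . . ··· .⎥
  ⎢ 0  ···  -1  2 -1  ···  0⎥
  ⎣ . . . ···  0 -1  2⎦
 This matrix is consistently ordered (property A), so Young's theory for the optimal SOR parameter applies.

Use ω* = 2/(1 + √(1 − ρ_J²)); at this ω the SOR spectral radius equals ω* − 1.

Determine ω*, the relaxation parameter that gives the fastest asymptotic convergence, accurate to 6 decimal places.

ω* = 1.953852

B_J for the 132×132 system has eigenvalues cos(kπ/133); ρ_J = cos(π/133) = 0.999721.
1 − cos²(π/133) = sin²(π/133) ⇒ √(1−ρ_J²) = sin(π/133) = 0.0236188.
ω* = 2/(1+0.0236188) = 1.953852
[ρ_SOR] ω* − 1 = 0.953852.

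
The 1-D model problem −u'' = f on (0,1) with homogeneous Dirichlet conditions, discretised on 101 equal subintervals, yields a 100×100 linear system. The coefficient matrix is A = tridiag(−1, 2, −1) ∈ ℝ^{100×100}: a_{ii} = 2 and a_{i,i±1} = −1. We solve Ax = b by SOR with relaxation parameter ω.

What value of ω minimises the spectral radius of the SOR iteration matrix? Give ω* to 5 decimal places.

ω* = 1.93968

½·tridiag(1,0,1) at n=100: λ_k = cos(kπ/101); max |λ| at k=1 ⇒ ρ_J = cos(π/101) ≈ 0.99952.
root = sin(π/101) = 0.031100  (since 1−cos² = sin²).
ω* = 2/(1+0.031100) = 1.93968
ρ_SOR = ω* − 1 ≈ 0.93968.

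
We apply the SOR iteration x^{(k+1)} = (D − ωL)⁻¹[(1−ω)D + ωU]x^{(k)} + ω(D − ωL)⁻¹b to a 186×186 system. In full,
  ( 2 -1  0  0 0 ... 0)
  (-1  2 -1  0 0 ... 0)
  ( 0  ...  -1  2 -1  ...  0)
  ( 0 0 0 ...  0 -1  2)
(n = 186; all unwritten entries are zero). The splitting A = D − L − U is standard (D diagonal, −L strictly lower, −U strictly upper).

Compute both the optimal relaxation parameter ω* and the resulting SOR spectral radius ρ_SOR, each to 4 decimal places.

With n=186, ρ(Jacobi) = cos(π/187) = 0.9999.
1 − cos²(π/187) = sin²(π/187) ⇒ √(1−ρ_J²) = sin(π/187) = 0.01680.
ω* = 2 / (1 + 0.01680) = 2 / 1.01680 ≈ 1.9670.
ρ_SOR = ω* − 1 = 1.9670 − 1 = 0.9670.

ω* = 1.9670, ρ_SOR = 0.9670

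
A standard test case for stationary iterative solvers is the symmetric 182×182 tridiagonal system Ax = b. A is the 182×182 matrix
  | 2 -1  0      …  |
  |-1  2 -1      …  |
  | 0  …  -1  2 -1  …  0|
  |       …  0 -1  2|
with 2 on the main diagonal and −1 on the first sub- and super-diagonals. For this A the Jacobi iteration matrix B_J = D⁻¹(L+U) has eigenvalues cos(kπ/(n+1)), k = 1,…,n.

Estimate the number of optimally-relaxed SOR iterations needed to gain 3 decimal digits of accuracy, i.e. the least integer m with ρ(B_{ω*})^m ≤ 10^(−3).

[ρ_J] n=182: ρ(B_J) = cos(π/(n+1)) = cos(π/183) = 0.9998526.
√(1−ρ_J²) = |sin(π/183)| = 0.0171663
Then 2/(1+√(1−ρ_J²)) = 2/(1+0.0171663); ω* = 2/1.0171663 = 1.9662468.
[ρ_SOR] ω* − 1 = 0.9662468.
3·ln10 = 6.90776; −ln(0.9662468) = 0.034336; m = ⌈6.90776/0.034336⌉ = ⌈201.181⌉ = 202.

m = 202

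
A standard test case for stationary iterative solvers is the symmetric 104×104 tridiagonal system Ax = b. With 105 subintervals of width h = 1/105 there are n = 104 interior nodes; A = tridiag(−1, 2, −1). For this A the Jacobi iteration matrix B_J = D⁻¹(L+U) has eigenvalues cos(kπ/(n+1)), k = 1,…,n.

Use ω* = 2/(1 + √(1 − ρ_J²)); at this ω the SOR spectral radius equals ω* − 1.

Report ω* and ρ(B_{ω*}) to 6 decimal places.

With n=104, ρ(Jacobi) = cos(π/105) = 0.999552.
√(1−ρ_J²) simplifies to sin(π/105) = 0.0299155.
[ω*] 2 ÷ (1 + 0.0299155) = 2 ÷ 1.0299155 = 1.941907.
and ρ(B_{ω*}) = 1.941907 − 1 = 0.941907.

ω* = 1.941907, ρ_SOR = 0.941907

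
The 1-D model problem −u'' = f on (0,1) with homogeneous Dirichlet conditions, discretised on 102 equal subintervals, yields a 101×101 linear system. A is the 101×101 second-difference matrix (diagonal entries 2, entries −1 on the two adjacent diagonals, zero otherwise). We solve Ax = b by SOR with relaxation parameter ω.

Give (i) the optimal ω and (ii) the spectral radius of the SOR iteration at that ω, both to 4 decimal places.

B_J for the 101×101 system has eigenvalues cos(kπ/102); ρ_J = cos(π/102) = 0.9995.
√(1−ρ_J²) = |sin(π/102)| = 0.03080
[ω*] 2 ÷ (1 + 0.03080) = 2 ÷ 1.03080 = 1.9402.
Hence ρ(B_{ω*}) = 1.9402 − 1 = 0.9402.

ω* = 1.9402, ρ_SOR = 0.9402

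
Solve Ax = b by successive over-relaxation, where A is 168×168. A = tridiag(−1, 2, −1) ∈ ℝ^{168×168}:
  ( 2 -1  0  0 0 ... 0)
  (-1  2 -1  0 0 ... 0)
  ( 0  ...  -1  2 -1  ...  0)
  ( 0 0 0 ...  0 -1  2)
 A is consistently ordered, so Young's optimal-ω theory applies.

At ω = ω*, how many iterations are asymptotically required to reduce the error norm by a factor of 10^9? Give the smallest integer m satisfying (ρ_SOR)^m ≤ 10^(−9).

ρ_J = max_k |cos(kπ/169)| = cos(π/169) = 0.9998272
√(1 − cos²(π/169)) = sin(π/169) ≈ 0.0185882.
ω* = 2/(1 + 0.0185882) = 2/1.0185882 = 1.9635020.
[ρ_SOR] ω* − 1 = 0.9635020.
For 9 digits: m = 9·ln10 / (−ln 0.9635020) = 20.7233/0.0371807 = 557.367; round up → m = 558.

m = 558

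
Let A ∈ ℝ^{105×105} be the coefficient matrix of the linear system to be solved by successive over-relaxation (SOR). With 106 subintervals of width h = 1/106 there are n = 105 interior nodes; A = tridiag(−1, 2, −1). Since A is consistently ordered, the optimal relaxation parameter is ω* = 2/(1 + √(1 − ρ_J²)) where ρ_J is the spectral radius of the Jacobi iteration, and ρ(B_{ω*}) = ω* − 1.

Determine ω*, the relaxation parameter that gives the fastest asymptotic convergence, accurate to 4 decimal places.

With n=105, ρ(Jacobi) = cos(π/106) = 0.9996.
√(1−ρ_J²) = |sin(π/106)| = 0.02963
Then 2/(1+√(1−ρ_J²)) = 2/(1+0.02963); ω* = 2/1.02963 = 1.9424.
ρ(B_{ω*}) = ω*−1 = 0.9424

ω* = 1.9424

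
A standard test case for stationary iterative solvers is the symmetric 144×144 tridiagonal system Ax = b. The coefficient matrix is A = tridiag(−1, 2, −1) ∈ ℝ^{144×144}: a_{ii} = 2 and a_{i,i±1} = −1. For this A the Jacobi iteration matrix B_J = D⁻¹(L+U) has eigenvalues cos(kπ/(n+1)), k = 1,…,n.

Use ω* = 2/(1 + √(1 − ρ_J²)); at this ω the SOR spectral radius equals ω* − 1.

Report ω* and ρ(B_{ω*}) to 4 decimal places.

½·tridiag(1,0,1) at n=144: λ_k = cos(kπ/145); max |λ| at k=1 ⇒ ρ_J = cos(π/145) ≈ 0.9998.
1 − cos²(π/145) = sin²(π/145) ⇒ √(1−ρ_J²) = sin(π/145) = 0.02166.
Then 2/(1+√(1−ρ_J²)) = 2/(1+0.02166); ω* = 2/1.02166 = 1.9576.
At ω = 1.9576 every |λ(B_ω)| = ω−1, so ρ_SOR = 0.9576.

ω* = 1.9576, ρ_SOR = 0.9576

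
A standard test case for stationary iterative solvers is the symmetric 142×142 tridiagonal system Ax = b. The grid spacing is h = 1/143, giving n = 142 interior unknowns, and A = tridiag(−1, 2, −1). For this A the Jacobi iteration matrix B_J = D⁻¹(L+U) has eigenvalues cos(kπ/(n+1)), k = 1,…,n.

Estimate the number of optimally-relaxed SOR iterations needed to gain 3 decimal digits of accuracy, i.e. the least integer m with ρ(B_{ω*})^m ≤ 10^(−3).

m = 158

B_J for the 142×142 system has eigenvalues cos(kπ/143); ρ_J = cos(π/143) = 0.9997587.
√(1 − cos²(π/143)) = sin(π/143) ≈ 0.0219674.
Then 2/(1+√(1−ρ_J²)) = 2/(1+0.0219674); ω* = 2/1.0219674 = 1.9570096.
ρ_SOR = ω* − 1 = 1.9570096 − 1 = 0.9570096.
3·ln10 = 6.90776; −ln(0.9570096) = 0.0439419; m = ⌈6.90776/0.0439419⌉ = ⌈157.202⌉ = 158.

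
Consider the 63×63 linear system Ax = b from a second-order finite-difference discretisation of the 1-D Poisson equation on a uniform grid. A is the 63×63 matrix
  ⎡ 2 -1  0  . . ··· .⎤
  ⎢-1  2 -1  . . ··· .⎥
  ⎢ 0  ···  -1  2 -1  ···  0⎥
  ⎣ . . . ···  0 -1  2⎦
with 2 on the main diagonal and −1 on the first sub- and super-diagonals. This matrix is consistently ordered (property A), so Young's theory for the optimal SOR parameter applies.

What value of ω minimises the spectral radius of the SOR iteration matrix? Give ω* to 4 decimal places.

½·tridiag(1,0,1) at n=63: λ_k = cos(kπ/64); max |λ| at k=1 ⇒ ρ_J = cos(π/64) ≈ 0.9988.
1 − cos²(π/64) = sin²(π/64) ⇒ √(1−ρ_J²) = sin(π/64) = 0.04907.
[ω*] 2 ÷ (1 + 0.04907) = 2 ÷ 1.04907 = 1.9065.
At ω = 1.9065 every |λ(B_ω)| = ω−1, so ρ_SOR = 0.9065.

ω* = 1.9065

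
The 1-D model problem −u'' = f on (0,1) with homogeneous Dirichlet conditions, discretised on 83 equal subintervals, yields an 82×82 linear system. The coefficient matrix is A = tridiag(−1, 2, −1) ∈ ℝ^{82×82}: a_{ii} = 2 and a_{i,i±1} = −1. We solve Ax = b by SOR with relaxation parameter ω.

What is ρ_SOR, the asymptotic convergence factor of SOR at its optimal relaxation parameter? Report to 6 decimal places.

ρ_SOR = 0.927077

B_J for the 82×82 system has eigenvalues cos(kπ/83); ρ_J = cos(π/83) = 0.999284.
1 − cos²(π/83) = sin²(π/83) ⇒ √(1−ρ_J²) = sin(π/83) = 0.0378415.
ω* = 2 / (1 + 0.0378415) = 2 / 1.0378415 ≈ 1.927077.
ρ_SOR = ω* − 1 ≈ 0.927077.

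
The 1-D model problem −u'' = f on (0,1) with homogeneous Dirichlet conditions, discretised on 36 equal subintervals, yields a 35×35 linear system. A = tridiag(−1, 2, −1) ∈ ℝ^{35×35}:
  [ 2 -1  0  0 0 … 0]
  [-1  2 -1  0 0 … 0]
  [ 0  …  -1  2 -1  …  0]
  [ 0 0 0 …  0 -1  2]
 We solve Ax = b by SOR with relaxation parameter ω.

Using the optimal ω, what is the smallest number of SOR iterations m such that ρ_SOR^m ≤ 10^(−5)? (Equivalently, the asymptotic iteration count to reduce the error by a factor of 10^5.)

n=35: λ(B_J) = 1 − λ(A)/2 = cos(kπ/36); k=1 gives ρ_J = 0.9961947.
√(1−ρ_J²) simplifies to sin(π/36) = 0.0871557.
Young: ω* = 2/(1+√(1−ρ_J²)) = 2/(1+0.0871557) = 2/1.0871557 = 1.8396629.
[ρ_SOR] ω* − 1 = 0.8396629.
5·ln10 = 11.5129; −ln(0.8396629) = 0.174755; m = ⌈11.5129/0.174755⌉ = ⌈65.880⌉ = 66.

m = 66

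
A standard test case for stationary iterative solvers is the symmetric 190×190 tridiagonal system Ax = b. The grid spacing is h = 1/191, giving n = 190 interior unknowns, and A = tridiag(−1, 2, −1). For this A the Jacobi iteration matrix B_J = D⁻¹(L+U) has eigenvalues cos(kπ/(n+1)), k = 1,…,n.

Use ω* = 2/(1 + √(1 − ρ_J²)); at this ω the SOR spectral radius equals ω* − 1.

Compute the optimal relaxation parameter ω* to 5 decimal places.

[ρ_J] n=190: ρ(B_J) = cos(π/(n+1)) = cos(π/191) = 0.99986.
√(1−ρ_J²) simplifies to sin(π/191) = 0.016447.
[ω*] 2 ÷ (1 + 0.016447) = 2 ÷ 1.016447 = 1.96764.
Hence ρ(B_{ω*}) = 1.96764 − 1 = 0.96764.

ω* = 1.96764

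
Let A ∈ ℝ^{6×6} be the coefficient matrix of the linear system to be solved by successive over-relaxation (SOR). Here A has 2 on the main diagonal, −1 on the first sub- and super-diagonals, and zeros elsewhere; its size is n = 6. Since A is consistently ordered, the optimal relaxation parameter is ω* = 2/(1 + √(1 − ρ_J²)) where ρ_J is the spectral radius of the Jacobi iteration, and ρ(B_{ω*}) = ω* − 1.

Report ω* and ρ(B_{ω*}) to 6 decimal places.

B_J for the 6×6 system has eigenvalues cos(kπ/7); ρ_J = cos(π/7) = 0.900969.
1 − cos²(π/7) = sin²(π/7) ⇒ √(1−ρ_J²) = sin(π/7) = 0.4338837.
ω* = 2/(1 + 0.4338837) = 2/1.4338837 = 1.394813.
and ρ(B_{ω*}) = 1.394813 − 1 = 0.394813.

ω* = 1.394813, ρ_SOR = 0.394813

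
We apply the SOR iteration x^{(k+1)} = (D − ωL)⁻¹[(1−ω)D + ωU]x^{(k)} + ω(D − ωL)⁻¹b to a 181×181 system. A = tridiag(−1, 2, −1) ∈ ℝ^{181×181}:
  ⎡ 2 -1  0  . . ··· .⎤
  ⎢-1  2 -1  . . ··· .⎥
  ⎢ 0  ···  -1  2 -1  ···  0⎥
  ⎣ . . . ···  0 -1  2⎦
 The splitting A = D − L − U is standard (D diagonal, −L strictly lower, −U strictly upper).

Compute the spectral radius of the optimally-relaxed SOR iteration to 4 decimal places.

ρ_SOR = 0.9661

B_J for the 181×181 system has eigenvalues cos(kπ/182); ρ_J = cos(π/182) = 0.9999.
√(1 − cos²(π/182)) = sin(π/182) ≈ 0.01726.
ω* = 2 / (1 + 0.01726) = 2 / 1.01726 ≈ 1.9661.
and ρ(B_{ω*}) = 1.9661 − 1 = 0.9661.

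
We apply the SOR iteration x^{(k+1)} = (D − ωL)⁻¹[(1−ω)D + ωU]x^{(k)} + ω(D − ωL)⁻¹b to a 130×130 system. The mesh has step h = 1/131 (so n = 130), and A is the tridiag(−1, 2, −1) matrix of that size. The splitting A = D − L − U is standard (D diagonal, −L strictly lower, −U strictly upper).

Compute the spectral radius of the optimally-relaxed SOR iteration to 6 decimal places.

With n=130, ρ(Jacobi) = cos(π/131) = 0.999712.
√(1−ρ_J²) = |sin(π/131)| = 0.0239793
Young: ω* = 2/(1+√(1−ρ_J²)) = 2/(1+0.0239793) = 2/1.0239793 = 1.953164.
ρ_SOR = ω* − 1 = 1.953164 − 1 = 0.953164.

ρ_SOR = 0.953164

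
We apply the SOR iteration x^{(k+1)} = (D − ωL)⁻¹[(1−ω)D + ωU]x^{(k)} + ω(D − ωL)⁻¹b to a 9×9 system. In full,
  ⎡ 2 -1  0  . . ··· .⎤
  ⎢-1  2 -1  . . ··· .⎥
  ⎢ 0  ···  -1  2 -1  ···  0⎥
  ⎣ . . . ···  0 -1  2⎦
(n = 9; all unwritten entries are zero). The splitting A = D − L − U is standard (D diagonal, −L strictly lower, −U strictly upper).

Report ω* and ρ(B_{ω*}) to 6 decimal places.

ω* = 1.527864, ρ_SOR = 0.527864

B_J for the 9×9 system has eigenvalues cos(kπ/10); ρ_J = cos(π/10) = 0.951057.
√(1−ρ_J²) = |sin(π/10)| = 0.3090170
Young: ω* = 2/(1+√(1−ρ_J²)) = 2/(1+0.3090170) = 2/1.3090170 = 1.527864.
Hence ρ(B_{ω*}) = 1.527864 − 1 = 0.527864.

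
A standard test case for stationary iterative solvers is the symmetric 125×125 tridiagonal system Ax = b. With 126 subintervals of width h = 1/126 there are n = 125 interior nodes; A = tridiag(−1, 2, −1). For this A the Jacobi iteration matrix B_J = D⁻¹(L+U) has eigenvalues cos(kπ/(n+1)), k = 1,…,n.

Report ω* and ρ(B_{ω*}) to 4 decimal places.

ω* = 1.9514, ρ_SOR = 0.9514

spectrum of D⁻¹(L+U) = {cos(kπ/126) : 1≤k≤125}; ρ_J = cos(π/126) = 0.9997.
√(1 − cos²(π/126)) = sin(π/126) ≈ 0.02493.
Young: ω* = 2/(1+√(1−ρ_J²)) = 2/(1+0.02493) = 2/1.02493 = 1.9514.
ρ(B_{ω*}) = ω*−1 = 0.9514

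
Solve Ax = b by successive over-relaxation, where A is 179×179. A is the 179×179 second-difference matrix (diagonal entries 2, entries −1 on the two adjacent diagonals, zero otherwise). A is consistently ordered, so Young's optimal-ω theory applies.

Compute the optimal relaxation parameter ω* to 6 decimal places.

ω* = 1.965694

spectrum of D⁻¹(L+U) = {cos(kπ/180) : 1≤k≤179}; ρ_J = cos(π/180) = 0.999848.
√(1 − cos²(π/180)) = sin(π/180) ≈ 0.0174524.
Then 2/(1+√(1−ρ_J²)) = 2/(1+0.0174524); ω* = 2/1.0174524 = 1.965694.
Hence ρ(B_{ω*}) = 1.965694 − 1 = 0.965694.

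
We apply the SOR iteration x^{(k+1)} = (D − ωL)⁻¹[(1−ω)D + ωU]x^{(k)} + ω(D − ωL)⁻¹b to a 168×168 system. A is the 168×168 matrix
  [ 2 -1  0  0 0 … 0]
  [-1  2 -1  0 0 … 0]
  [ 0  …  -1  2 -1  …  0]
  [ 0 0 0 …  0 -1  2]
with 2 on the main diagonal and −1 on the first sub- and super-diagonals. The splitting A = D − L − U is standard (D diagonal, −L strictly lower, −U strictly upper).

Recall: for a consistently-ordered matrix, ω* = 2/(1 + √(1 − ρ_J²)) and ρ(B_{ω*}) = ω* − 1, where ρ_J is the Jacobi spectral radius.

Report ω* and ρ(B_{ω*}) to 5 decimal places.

With n=168, ρ(Jacobi) = cos(π/169) = 0.99983.
√(1 − cos²(π/169)) = sin(π/169) ≈ 0.018588.
ω* = 2/(1 + 0.018588) = 2/1.018588 = 1.96350.
ρ_SOR = ω* − 1 = 1.96350 − 1 = 0.96350.

ω* = 1.96350, ρ_SOR = 0.96350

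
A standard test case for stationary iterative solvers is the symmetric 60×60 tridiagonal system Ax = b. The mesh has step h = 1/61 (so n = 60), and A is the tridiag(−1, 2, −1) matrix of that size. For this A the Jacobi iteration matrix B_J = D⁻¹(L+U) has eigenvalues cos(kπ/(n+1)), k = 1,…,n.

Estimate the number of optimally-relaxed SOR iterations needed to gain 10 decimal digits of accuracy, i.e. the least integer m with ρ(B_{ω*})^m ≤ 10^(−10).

m = 224

½·tridiag(1,0,1) at n=60: λ_k = cos(kπ/61); max |λ| at k=1 ⇒ ρ_J = cos(π/61) ≈ 0.9986741.
√(1 − cos²(π/61)) = sin(π/61) ≈ 0.0514788.
ω* = 2/(1+0.0514788) = 1.9020830
Hence ρ(B_{ω*}) = 1.9020830 − 1 = 0.9020830.
For 10 digits: m = 10·ln10 / (−ln 0.9020830) = 23.0259/0.103049 = 223.446; round up → m = 224.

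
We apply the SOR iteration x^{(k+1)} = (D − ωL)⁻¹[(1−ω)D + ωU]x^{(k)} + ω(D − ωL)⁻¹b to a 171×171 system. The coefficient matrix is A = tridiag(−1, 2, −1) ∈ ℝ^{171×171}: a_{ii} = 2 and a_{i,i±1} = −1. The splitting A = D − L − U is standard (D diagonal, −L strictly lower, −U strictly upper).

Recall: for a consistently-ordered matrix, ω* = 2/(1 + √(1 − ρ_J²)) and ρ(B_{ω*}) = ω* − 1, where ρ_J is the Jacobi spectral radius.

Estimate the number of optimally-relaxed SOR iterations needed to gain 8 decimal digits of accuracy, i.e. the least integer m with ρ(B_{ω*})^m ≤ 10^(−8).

ρ_J = max_k |cos(kπ/172)| = cos(π/172) = 0.9998332
root = sin(π/172) = 0.0182641  (since 1−cos² = sin²).
ω* = 2/(1+0.0182641) = 1.9641270
At ω = 1.9641270 every |λ(B_ω)| = ω−1, so ρ_SOR = 0.9641270.
ρ_SOR^m ≤ 10^(−8) ⇔ m ≥ 8·ln10/(−ln 0.9641270) = 18.4207/0.0365323 = 504.231; m = ⌈504.231⌉ = 505.

m = 505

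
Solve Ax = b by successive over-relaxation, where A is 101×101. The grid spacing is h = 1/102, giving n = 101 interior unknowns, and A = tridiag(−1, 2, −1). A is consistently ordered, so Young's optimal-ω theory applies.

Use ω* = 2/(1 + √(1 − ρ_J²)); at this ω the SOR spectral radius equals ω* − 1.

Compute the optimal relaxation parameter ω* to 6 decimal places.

ω* = 1.940250

n=101: λ(B_J) = 1 − λ(A)/2 = cos(kπ/102); k=1 gives ρ_J = 0.999526.
√(1−ρ_J²) = |sin(π/102)| = 0.0307951
ω* = 2 / (1 + 0.0307951) = 2 / 1.0307951 ≈ 1.940250.
[ρ_SOR] ω* − 1 = 0.940250.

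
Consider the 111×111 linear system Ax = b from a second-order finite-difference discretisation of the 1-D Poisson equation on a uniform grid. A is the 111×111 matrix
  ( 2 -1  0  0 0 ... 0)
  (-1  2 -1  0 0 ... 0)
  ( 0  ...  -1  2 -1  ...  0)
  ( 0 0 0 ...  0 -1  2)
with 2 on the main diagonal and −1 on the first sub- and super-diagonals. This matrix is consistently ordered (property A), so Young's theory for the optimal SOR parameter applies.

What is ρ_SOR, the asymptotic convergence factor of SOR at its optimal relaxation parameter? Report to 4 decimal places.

ρ_SOR = 0.9454

n=111: λ(B_J) = 1 − λ(A)/2 = cos(kπ/112); k=1 gives ρ_J = 0.9996.
root = sin(π/112) = 0.02805  (since 1−cos² = sin²).
[ω*] 2 ÷ (1 + 0.02805) = 2 ÷ 1.02805 = 1.9454.
ρ_SOR = ω* − 1 = 1.9454 − 1 = 0.9454.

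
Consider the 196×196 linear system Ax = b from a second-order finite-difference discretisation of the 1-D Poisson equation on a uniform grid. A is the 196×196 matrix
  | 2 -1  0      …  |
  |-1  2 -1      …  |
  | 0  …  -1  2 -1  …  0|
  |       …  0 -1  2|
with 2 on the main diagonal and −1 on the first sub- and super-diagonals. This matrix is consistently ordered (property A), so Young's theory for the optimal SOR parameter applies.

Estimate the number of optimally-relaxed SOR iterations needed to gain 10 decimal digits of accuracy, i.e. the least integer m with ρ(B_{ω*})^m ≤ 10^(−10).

m = 722

B_J for the 196×196 system has eigenvalues cos(kπ/197); ρ_J = cos(π/197) = 0.9998728.
1 − cos²(π/197) = sin²(π/197) ⇒ √(1−ρ_J²) = sin(π/197) = 0.0159465.
So ω* = 2/1.0159465 = 1.9686076 (Young).
Hence ρ(B_{ω*}) = 1.9686076 − 1 = 0.9686076.
Need (0.9686076)^m ≤ 10^(−10): m ≥ 10·ln10/|ln 0.9686076| = 23.0259/0.0318957 = 721.912 ⇒ m = 722.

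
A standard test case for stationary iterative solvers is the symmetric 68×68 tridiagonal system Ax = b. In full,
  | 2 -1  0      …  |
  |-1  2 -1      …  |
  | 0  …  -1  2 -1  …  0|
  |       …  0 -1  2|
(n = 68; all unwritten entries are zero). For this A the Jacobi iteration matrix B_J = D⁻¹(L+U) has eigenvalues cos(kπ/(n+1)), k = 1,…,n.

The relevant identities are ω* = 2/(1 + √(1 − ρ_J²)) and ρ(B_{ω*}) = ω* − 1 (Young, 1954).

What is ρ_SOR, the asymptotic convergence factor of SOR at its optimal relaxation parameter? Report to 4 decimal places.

ρ_SOR = 0.9129

With n=68, ρ(Jacobi) = cos(π/69) = 0.9990.
root = sin(π/69) = 0.04551  (since 1−cos² = sin²).
ω* = 2/(1 + 0.04551) = 2/1.04551 = 1.9129.
At ω = 1.9129 every |λ(B_ω)| = ω−1, so ρ_SOR = 0.9129.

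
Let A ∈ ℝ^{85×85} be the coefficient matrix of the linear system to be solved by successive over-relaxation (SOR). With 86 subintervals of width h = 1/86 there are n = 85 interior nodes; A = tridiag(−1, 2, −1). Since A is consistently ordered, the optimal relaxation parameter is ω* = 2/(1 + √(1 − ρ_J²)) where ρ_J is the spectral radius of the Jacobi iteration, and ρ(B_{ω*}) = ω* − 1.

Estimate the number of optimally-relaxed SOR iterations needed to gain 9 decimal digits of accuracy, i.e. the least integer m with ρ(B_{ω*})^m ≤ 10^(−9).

m = 284

B_J for the 85×85 system has eigenvalues cos(kπ/86); ρ_J = cos(π/86) = 0.9993328.
√(1−ρ_J²) = |sin(π/86)| = 0.0365220
ω* = 2/(1 + 0.0365220) = 2/1.0365220 = 1.9295297.
Hence ρ(B_{ω*}) = 1.9295297 − 1 = 0.9295297.
ρ_SOR^m ≤ 10^(−9) ⇔ m ≥ 9·ln10/(−ln 0.9295297) = 20.7233/0.0730765 = 283.584; m = ⌈283.584⌉ = 284.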